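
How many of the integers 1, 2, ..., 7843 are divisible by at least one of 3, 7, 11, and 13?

4082

Apply inclusion-exclusion:
2614 + 1120 + 713 + 603 − 373 − 237 − 201 − 101 − 86 − 54 + 33 + 28 + 18 + 7 − 2 = 4082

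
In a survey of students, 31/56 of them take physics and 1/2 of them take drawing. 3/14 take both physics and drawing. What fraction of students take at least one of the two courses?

47/56

By inclusion-exclusion,
P(≥1) = 31/56 + 1/2 − 3/14 = 47/56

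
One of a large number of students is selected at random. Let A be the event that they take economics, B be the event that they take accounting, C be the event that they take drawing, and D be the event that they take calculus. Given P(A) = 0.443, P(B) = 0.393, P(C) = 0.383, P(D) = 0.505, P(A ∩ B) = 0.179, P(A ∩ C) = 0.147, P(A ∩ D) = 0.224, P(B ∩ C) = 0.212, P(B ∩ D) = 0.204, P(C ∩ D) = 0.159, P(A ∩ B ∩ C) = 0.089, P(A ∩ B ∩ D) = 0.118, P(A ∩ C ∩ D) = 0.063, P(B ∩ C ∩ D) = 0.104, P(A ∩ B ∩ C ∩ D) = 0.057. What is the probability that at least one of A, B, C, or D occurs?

0.916

Apply inclusion-exclusion:
P(A ∪ B ∪ C ∪ D) = 0.443 + 0.393 + 0.383 + 0.505 − 0.179 − 0.147 − 0.224 − 0.212 − 0.204 − 0.159 + 0.089 + 0.118 + 0.063 + 0.104 − 0.057 = 0.916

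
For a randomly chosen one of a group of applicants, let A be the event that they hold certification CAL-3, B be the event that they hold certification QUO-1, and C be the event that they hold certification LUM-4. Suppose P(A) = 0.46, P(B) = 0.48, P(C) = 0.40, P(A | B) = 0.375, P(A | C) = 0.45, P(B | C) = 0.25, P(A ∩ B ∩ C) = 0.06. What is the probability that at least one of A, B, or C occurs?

0.94

P(A ∩ B) = P(B)·P(A|B) = 0.48 × 0.375 = 0.18
P(A ∩ C) = P(C)·P(A|C) = 0.40 × 0.45 = 0.18
P(B ∩ C) = P(C)·P(B|C) = 0.40 × 0.25 = 0.10
P(A ∪ B ∪ C) = 0.46 + 0.48 + 0.40 − 0.18 − 0.18 − 0.10 + 0.06 = 0.94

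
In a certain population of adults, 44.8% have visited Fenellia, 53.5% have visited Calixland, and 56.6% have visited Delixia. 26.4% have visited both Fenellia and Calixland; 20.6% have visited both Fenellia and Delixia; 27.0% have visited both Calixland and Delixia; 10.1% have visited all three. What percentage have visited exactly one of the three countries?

37.2%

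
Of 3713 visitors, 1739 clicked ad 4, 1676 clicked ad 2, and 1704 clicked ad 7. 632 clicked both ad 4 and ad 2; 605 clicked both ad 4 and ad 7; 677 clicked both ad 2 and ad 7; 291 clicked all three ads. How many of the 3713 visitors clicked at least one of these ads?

By inclusion–exclusion:
N(≥1) = 1739 + 1676 + 1704 − 632 − 605 − 677 + 291 = 3496

3496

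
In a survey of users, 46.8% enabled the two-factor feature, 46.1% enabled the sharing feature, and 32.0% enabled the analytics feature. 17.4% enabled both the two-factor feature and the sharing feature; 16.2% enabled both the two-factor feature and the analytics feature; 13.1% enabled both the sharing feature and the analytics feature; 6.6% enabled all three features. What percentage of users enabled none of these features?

By inclusion–exclusion:
P(≥1) = 46.8 + 46.1 + 32.0 − 17.4 − 16.2 − 13.1 + 6.6 = 84.8%
P(none) = 100% − 84.8% = 15.2%

15.2%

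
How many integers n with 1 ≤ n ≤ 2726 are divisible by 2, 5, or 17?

1700

1363 + 545 + 160 − 272 − 80 − 32 + 16 = 1700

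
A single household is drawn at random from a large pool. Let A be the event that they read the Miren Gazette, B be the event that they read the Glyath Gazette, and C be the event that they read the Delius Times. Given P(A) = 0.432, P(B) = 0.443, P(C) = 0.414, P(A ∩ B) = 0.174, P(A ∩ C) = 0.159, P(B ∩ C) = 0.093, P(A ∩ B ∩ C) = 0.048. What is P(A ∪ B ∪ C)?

Apply inclusion-exclusion:
P(A ∪ B ∪ C) = 0.432 + 0.443 + 0.414 − 0.174 − 0.159 − 0.093 + 0.048 = 0.911

0.911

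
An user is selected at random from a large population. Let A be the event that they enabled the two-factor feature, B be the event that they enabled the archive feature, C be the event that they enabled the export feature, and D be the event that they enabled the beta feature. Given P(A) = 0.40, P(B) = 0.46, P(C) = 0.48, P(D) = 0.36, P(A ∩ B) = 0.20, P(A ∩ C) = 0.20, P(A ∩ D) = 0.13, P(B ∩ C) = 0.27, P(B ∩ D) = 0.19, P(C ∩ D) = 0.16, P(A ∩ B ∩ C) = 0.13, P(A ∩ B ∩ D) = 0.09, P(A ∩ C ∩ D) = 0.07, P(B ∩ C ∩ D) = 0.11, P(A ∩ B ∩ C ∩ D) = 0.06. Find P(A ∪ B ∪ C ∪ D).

0.89

By inclusion-exclusion,
P(A ∪ B ∪ C ∪ D) = 0.40 + 0.46 + 0.48 + 0.36 − 0.20 − 0.20 − 0.13 − 0.27 − 0.19 − 0.16 + 0.13 + 0.09 + 0.07 + 0.11 − 0.06 = 0.89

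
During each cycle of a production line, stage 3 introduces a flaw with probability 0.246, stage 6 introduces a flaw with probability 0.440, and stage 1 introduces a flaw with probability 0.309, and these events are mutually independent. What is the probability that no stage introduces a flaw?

0.29176784

Since the events are independent, P(none) is the product of the individual non-occurrence probabilities.
P(none) = (1 − 0.246) × (1 − 0.440) × (1 − 0.309) = 0.754 × 0.560 × 0.691 = 0.29176784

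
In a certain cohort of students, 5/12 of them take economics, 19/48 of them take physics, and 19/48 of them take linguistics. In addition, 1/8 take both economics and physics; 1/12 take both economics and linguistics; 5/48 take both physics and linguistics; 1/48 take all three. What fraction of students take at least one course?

11/12

Apply inclusion-exclusion:
P(at least one) = 5/12 + 19/48 + 19/48 − 1/8 − 1/12 − 5/48 + 1/48 = 11/12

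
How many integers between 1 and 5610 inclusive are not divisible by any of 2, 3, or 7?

⌊5610/2⌋ + ⌊5610/3⌋ + ⌊5610/7⌋ − ⌊5610/6⌋ − ⌊5610/14⌋ − ⌊5610/21⌋ + ⌊5610/42⌋ = 2805 + 1870 + 801 − 935 − 400 − 267 + 133 = 4007
5610 − 4007 = 1603

1603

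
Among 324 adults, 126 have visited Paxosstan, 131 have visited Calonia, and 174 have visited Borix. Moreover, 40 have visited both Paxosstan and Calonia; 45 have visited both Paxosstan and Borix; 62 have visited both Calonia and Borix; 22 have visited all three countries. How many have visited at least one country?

Apply inclusion-exclusion:
|union| = 126 + 131 + 174 − 40 − 45 − 62 + 22 = 306

306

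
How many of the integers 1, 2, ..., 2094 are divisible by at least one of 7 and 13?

By inclusion-exclusion,
⌊2094/7⌋ + ⌊2094/13⌋ − ⌊2094/91⌋ = 299 + 161 − 23 = 437

437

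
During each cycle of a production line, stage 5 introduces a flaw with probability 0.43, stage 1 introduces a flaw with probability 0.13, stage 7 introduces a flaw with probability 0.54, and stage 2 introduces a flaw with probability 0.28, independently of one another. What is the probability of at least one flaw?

0.83575792

Independence gives P(none) = ∏(1 − pᵢ).
P(none) = (1 − 0.43) × (1 − 0.13) × (1 − 0.54) × (1 − 0.28) = 0.57 × 0.87 × 0.46 × 0.72 = 0.16424208
P(at least one) = 1 − 0.16424208 = 0.83575792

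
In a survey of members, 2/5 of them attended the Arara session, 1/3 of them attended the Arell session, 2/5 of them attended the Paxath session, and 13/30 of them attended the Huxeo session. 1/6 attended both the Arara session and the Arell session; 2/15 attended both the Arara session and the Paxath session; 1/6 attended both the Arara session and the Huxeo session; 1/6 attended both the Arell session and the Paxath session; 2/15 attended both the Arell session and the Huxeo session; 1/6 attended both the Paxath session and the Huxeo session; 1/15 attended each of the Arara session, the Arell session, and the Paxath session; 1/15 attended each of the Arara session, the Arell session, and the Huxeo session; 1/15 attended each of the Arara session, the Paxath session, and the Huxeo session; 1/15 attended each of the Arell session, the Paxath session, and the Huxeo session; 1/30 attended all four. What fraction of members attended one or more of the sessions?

13/15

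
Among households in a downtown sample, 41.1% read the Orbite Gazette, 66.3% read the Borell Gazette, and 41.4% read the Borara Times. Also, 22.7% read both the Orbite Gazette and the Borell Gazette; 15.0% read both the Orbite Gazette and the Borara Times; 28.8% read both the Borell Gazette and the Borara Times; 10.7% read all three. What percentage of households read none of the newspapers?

P(at least one) = 41.1 + 66.3 + 41.4 − 22.7 − 15.0 − 28.8 + 10.7 = 93.0%
P(none) = 100% − 93.0% = 7.0%

7.0%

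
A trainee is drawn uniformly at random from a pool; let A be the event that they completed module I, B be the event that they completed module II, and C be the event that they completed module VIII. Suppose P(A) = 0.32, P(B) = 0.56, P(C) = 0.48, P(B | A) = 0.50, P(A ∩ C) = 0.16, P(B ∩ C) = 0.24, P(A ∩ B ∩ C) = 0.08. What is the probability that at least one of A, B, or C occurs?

P(A ∩ B) = P(A)·P(B|A) = 0.32 × 0.50 = 0.16
Apply inclusion-exclusion:
P(A ∪ B ∪ C) = 0.32 + 0.56 + 0.48 − 0.16 − 0.16 − 0.24 + 0.08 = 0.88

0.88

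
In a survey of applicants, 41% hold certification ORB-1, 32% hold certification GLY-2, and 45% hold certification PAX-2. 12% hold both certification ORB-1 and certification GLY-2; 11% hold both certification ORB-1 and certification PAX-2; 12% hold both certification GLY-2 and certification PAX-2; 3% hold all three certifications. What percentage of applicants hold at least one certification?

86%

P(≥1) = 41 + 32 + 45 − 12 − 11 − 12 + 3 = 86%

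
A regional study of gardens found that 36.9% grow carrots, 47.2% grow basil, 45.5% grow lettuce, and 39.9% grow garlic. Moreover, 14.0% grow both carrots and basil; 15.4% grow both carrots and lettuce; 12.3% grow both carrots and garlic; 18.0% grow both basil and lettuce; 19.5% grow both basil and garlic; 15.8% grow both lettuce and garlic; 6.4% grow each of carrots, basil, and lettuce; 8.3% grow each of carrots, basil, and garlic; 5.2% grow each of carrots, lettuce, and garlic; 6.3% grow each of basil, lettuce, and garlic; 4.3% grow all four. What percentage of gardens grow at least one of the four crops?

96.4%

By inclusion-exclusion,
P(union) = 36.9 + 47.2 + 45.5 + 39.9 − 14.0 − 15.4 − 12.3 − 18.0 − 19.5 − 15.8 + 6.4 + 8.3 + 5.2 + 6.3 − 4.3 = 96.4%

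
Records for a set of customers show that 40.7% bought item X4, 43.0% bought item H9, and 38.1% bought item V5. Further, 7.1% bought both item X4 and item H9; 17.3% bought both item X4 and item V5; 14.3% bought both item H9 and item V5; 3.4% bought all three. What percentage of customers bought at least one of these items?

86.5%

Apply inclusion-exclusion:
P(at least one) = 40.7 + 43.0 + 38.1 − 7.1 − 17.3 − 14.3 + 3.4 = 86.5%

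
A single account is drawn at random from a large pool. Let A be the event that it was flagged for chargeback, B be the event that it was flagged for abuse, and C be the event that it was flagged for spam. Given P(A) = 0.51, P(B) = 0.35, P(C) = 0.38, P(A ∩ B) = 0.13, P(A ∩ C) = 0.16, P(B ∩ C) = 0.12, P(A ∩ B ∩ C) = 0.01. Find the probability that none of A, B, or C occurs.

0.16

Inclusion–exclusion gives
P(A ∪ B ∪ C) = 0.51 + 0.35 + 0.38 − 0.13 − 0.16 − 0.12 + 0.01 = 0.84
P(none) = 1 − 0.84 = 0.16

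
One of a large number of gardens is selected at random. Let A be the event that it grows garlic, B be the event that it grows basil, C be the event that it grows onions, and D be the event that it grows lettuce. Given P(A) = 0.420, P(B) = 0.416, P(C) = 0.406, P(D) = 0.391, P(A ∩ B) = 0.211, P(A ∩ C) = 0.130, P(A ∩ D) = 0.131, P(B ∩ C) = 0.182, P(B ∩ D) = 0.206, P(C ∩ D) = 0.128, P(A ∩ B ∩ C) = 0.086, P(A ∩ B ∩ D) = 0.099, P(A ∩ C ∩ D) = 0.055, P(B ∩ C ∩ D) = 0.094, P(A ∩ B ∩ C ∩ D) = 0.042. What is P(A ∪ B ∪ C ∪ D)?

Using inclusion–exclusion:
P(A ∪ B ∪ C ∪ D) = 0.420 + 0.416 + 0.406 + 0.391 − 0.211 − 0.130 − 0.131 − 0.182 − 0.206 − 0.128 + 0.086 + 0.099 + 0.055 + 0.094 − 0.042 = 0.937

0.937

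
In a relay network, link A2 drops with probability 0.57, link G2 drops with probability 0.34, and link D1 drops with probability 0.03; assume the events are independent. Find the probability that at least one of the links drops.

0.724714

P(none) = (1 − 0.57) × (1 − 0.34) × (1 − 0.03) = 0.43 × 0.66 × 0.97 = 0.275286
P(at least one) = 1 − 0.275286 = 0.724714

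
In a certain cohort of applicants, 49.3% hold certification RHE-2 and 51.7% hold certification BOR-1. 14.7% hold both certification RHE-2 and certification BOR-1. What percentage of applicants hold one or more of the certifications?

86.3%

Inclusion–exclusion gives
P(≥1) = 49.3 + 51.7 − 14.7 = 86.3%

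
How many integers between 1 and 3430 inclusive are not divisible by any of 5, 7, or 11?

Using inclusion–exclusion:
floor(3430/5) + floor(3430/7) + floor(3430/11) − floor(3430/35) − floor(3430/55) − floor(3430/77) + floor(3430/385) = 686 + 490 + 311 − 98 − 62 − 44 + 8 = 1291
3430 − 1291 = 2139

2139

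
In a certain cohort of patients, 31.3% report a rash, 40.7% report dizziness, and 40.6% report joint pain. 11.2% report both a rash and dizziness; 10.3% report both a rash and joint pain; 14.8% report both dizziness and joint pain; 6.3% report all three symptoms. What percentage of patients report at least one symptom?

82.6%

P(union) = 31.3 + 40.7 + 40.6 − 11.2 − 10.3 − 14.8 + 6.3 = 82.6%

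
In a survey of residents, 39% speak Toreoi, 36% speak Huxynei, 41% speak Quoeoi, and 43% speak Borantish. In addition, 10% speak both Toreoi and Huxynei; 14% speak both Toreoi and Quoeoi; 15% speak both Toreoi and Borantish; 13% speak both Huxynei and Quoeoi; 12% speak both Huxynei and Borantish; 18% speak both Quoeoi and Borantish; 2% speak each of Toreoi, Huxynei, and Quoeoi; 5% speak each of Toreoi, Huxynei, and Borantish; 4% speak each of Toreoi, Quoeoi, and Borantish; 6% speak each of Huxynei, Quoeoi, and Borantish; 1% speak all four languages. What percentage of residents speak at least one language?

Inclusion–exclusion gives
P(at least one) = 39 + 36 + 41 + 43 − 10 − 14 − 15 − 13 − 12 − 18 + 2 + 5 + 4 + 6 − 1 = 93%

93%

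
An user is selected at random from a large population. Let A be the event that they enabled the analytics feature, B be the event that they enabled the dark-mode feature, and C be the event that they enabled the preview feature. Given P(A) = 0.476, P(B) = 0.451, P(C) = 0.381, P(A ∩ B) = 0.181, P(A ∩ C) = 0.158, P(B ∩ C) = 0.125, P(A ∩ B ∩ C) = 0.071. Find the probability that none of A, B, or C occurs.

0.085

P(A ∪ B ∪ C) = 0.476 + 0.451 + 0.381 − 0.181 − 0.158 − 0.125 + 0.071 = 0.915
P(none) = 1 − 0.915 = 0.085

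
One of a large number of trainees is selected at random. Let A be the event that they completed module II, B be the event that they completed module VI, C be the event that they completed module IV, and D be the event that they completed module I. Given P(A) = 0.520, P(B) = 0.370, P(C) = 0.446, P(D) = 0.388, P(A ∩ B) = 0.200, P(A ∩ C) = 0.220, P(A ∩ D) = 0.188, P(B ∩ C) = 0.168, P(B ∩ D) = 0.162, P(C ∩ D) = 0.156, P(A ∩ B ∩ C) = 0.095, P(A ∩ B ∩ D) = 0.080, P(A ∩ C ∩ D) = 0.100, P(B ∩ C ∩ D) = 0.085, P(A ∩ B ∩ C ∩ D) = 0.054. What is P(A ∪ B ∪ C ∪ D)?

P(A ∪ B ∪ C ∪ D) = 0.520 + 0.370 + 0.446 + 0.388 − 0.200 − 0.220 − 0.188 − 0.168 − 0.162 − 0.156 + 0.095 + 0.080 + 0.100 + 0.085 − 0.054 = 0.936

0.936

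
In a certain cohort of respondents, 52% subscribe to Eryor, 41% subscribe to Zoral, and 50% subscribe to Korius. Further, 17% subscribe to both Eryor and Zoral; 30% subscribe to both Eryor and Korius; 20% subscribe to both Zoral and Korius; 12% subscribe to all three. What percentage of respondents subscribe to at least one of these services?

88%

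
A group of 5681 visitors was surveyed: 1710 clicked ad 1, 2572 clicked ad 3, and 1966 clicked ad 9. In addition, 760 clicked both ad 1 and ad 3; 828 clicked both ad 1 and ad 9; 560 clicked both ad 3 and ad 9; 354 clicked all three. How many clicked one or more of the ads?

4454

Apply inclusion-exclusion:
|at least one| = 1710 + 2572 + 1966 − 760 − 828 − 560 + 354 = 4454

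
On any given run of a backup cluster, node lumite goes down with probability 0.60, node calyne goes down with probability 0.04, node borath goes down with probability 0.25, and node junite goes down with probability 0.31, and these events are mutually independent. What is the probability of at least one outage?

0.80128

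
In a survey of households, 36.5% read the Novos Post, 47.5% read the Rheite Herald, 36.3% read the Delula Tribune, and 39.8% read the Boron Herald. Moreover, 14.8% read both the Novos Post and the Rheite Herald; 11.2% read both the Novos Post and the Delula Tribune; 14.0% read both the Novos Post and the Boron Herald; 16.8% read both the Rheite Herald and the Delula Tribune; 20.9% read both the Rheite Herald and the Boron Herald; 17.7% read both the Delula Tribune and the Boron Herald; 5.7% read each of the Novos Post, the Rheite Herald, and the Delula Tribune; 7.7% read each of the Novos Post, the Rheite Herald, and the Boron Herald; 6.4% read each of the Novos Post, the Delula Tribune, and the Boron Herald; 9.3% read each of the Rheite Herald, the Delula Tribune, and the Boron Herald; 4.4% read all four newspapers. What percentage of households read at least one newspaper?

89.4%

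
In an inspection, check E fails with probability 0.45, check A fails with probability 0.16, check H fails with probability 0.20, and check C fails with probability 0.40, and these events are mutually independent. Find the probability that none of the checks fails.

0.22176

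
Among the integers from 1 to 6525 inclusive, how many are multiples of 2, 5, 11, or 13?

3262 + 1305 + 593 + 501 − 652 − 296 − 250 − 118 − 100 − 45 + 59 + 50 + 22 + 9 − 4 = 4336

4336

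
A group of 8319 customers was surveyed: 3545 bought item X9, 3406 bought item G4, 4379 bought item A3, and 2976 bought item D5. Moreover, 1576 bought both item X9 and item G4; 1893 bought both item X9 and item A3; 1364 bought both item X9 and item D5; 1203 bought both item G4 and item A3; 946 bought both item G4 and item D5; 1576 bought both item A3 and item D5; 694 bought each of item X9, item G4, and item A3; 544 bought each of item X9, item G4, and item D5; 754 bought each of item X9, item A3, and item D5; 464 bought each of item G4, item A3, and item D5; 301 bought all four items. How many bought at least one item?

7903

|at least one| = 3545 + 3406 + 4379 + 2976 − 1576 − 1893 − 1364 − 1203 − 946 − 1576 + 694 + 544 + 754 + 464 − 301 = 7903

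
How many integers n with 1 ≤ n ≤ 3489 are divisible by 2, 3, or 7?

Apply inclusion-exclusion:
floor(3489/2) + floor(3489/3) + floor(3489/7) − floor(3489/6) − floor(3489/14) − floor(3489/21) + floor(3489/42) = 1744 + 1163 + 498 − 581 − 249 − 166 + 83 = 2492

2492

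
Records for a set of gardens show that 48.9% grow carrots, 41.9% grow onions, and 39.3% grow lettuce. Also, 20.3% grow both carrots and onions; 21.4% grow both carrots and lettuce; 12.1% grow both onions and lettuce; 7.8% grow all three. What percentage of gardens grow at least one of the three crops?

Apply inclusion-exclusion:
P(at least one) = 48.9 + 41.9 + 39.3 − 20.3 − 21.4 − 12.1 + 7.8 = 84.1%

84.1%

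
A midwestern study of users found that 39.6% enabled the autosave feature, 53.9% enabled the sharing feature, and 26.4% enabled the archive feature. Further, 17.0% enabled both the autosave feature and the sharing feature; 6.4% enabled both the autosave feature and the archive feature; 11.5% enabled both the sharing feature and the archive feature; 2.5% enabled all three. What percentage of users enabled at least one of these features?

By inclusion-exclusion,
P(≥1) = 39.6 + 53.9 + 26.4 − 17.0 − 6.4 − 11.5 + 2.5 = 87.5%

87.5%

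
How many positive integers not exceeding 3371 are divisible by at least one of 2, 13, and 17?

1906

Using inclusion–exclusion:
floor(3371/2) + floor(3371/13) + floor(3371/17) − floor(3371/26) − floor(3371/34) − floor(3371/221) + floor(3371/442) = 1685 + 259 + 198 − 129 − 99 − 15 + 7 = 1906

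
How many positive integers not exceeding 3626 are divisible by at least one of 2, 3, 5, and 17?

2716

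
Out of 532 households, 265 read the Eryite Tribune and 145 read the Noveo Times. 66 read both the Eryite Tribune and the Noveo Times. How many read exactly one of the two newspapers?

278

|exactly one| = 265 + 145 − 2·66 = 278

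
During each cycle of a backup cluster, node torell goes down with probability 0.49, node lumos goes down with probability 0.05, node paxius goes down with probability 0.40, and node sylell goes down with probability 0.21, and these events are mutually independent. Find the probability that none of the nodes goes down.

P(none) = (1 − 0.49) × (1 − 0.05) × (1 − 0.40) × (1 − 0.21) = 0.51 × 0.95 × 0.60 × 0.79 = 0.229653

0.229653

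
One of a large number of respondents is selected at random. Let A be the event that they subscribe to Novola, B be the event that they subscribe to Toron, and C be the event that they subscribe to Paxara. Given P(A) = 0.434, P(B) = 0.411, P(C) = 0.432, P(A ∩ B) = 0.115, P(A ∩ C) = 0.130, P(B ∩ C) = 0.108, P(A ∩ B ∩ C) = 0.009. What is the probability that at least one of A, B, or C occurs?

By inclusion–exclusion:
P(A ∪ B ∪ C) = 0.434 + 0.411 + 0.432 − 0.115 − 0.130 − 0.108 + 0.009 = 0.933

0.933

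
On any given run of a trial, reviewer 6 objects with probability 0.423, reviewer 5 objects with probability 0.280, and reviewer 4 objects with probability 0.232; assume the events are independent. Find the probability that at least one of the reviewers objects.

Independence gives P(none) = ∏(1 − pᵢ).
P(none) = (1 − 0.423) × (1 − 0.280) × (1 − 0.232) = 0.577 × 0.720 × 0.768 = 0.31905792
P(at least one) = 1 − 0.31905792 = 0.68094208

0.68094208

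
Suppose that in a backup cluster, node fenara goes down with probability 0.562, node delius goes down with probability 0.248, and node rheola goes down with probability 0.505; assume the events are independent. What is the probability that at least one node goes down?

0.83695888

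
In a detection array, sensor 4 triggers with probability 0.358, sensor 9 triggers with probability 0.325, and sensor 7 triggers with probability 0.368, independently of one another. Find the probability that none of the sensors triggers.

P(none) = (1 − 0.358) × (1 − 0.325) × (1 − 0.368) = 0.642 × 0.675 × 0.632 = 0.2738772

0.2738772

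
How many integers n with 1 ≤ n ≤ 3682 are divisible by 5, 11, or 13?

1211

Using inclusion–exclusion:
736 + 334 + 283 − 66 − 56 − 25 + 5 = 1211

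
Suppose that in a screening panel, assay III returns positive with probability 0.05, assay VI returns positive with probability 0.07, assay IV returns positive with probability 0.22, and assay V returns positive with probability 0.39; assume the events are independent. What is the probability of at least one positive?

0.5796307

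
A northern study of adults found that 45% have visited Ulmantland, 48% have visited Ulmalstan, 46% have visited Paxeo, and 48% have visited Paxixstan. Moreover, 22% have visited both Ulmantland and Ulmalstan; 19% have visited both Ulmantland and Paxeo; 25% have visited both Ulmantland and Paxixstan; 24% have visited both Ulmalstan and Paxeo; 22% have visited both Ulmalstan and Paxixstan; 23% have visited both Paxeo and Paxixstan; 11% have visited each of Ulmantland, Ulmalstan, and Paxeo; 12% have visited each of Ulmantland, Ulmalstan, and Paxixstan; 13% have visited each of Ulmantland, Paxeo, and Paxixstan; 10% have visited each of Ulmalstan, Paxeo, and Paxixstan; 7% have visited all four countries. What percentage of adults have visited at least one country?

91%

Using inclusion–exclusion:
P(at least one) = 45 + 48 + 46 + 48 − 22 − 19 − 25 − 24 − 22 − 23 + 11 + 12 + 13 + 10 − 7 = 91%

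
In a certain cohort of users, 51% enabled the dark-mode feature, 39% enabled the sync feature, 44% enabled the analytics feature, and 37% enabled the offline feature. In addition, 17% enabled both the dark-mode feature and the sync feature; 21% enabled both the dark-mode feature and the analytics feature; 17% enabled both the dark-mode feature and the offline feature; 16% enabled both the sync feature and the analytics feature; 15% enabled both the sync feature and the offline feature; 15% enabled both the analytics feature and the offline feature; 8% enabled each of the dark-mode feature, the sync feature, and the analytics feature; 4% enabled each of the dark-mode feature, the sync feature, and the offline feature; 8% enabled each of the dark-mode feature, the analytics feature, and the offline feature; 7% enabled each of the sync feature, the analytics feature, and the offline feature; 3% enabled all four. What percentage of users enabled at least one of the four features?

By inclusion-exclusion,
P(at least one) = 51 + 39 + 44 + 37 − 17 − 21 − 17 − 16 − 15 − 15 + 8 + 4 + 8 + 7 − 3 = 94%

94%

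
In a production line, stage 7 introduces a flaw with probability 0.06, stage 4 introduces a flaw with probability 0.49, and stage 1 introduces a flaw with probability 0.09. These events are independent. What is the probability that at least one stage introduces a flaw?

P(none) = (1 − 0.06) × (1 − 0.49) × (1 − 0.09) = 0.94 × 0.51 × 0.91 = 0.436254
P(at least one) = 1 − 0.436254 = 0.563746

0.563746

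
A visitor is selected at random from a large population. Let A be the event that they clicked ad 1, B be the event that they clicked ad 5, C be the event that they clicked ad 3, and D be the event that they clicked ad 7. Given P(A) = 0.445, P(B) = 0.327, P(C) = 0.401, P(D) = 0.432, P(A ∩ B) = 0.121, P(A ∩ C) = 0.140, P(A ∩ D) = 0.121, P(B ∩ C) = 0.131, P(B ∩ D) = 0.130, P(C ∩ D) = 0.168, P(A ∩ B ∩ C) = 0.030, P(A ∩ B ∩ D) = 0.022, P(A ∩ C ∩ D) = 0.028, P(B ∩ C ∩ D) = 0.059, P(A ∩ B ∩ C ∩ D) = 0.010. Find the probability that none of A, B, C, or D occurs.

0.077

P(A ∪ B ∪ C ∪ D) = 0.445 + 0.327 + 0.401 + 0.432 − 0.121 − 0.140 − 0.121 − 0.131 − 0.130 − 0.168 + 0.030 + 0.022 + 0.028 + 0.059 − 0.010 = 0.923
P(none) = 1 − 0.923 = 0.077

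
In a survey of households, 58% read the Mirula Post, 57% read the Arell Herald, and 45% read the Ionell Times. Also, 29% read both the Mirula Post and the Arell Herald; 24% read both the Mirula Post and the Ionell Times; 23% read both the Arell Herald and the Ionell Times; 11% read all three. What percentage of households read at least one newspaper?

P(≥1) = 58 + 57 + 45 − 29 − 24 − 23 + 11 = 95%

95%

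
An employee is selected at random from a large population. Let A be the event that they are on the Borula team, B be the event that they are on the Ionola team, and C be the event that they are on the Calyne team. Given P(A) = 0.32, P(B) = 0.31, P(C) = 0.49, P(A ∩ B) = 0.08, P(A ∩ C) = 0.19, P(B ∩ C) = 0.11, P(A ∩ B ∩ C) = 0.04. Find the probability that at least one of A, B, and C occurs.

P(A ∪ B ∪ C) = 0.32 + 0.31 + 0.49 − 0.08 − 0.19 − 0.11 + 0.04 = 0.78

0.78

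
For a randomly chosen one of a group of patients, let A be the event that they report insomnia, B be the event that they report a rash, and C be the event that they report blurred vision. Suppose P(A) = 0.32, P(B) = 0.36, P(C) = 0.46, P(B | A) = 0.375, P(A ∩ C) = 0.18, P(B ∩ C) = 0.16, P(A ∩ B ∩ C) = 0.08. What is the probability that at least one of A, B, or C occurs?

0.76

P(A ∩ B) = P(A)·P(B|A) = 0.32 × 0.375 = 0.12
P(A ∪ B ∪ C) = 0.32 + 0.36 + 0.46 − 0.12 − 0.18 − 0.16 + 0.08 = 0.76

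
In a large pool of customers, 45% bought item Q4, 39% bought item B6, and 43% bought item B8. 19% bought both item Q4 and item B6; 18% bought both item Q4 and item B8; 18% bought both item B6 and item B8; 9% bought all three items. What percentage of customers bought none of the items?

P(at least one) = 45 + 39 + 43 − 19 − 18 − 18 + 9 = 81%
P(none) = 100% − 81% = 19%

19%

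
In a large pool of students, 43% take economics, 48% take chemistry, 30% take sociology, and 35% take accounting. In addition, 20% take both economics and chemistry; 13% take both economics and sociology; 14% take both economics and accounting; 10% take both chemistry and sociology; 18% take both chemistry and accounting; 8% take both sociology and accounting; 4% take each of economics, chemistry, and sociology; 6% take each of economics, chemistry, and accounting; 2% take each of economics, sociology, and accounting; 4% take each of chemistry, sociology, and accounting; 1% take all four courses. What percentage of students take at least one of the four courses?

Using inclusion–exclusion:
P(≥1) = 43 + 48 + 30 + 35 − 20 − 13 − 14 − 10 − 18 − 8 + 4 + 6 + 2 + 4 − 1 = 88%

88%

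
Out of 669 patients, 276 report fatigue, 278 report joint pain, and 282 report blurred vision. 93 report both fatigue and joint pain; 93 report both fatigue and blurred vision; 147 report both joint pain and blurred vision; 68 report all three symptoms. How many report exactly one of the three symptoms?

By inclusion–exclusion (exactly-one form):
N(exactly one) = 276 + 278 + 282 − 2·93 − 2·93 − 2·147 + 3·68 = 374

374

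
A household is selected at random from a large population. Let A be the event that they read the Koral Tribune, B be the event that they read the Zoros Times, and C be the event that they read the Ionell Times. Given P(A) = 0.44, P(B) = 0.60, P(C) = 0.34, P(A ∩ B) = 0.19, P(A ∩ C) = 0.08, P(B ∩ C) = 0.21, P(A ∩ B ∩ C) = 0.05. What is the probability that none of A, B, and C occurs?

By inclusion-exclusion,
P(A ∪ B ∪ C) = 0.44 + 0.60 + 0.34 − 0.19 − 0.08 − 0.21 + 0.05 = 0.95
P(none) = 1 − 0.95 = 0.05

0.05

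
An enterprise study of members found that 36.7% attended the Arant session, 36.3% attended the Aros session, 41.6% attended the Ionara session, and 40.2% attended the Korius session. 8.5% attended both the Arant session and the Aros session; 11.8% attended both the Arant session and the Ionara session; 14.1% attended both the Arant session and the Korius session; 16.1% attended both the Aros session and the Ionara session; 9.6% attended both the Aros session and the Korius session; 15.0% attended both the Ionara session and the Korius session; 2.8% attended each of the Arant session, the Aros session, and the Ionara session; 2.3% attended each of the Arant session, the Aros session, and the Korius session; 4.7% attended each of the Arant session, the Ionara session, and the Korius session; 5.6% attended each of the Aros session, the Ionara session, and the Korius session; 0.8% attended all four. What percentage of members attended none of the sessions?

Inclusion–exclusion gives
P(union) = 36.7 + 36.3 + 41.6 + 40.2 − 8.5 − 11.8 − 14.1 − 16.1 − 9.6 − 15.0 + 2.8 + 2.3 + 4.7 + 5.6 − 0.8 = 94.3%
P(none) = 100% − 94.3% = 5.7%

5.7%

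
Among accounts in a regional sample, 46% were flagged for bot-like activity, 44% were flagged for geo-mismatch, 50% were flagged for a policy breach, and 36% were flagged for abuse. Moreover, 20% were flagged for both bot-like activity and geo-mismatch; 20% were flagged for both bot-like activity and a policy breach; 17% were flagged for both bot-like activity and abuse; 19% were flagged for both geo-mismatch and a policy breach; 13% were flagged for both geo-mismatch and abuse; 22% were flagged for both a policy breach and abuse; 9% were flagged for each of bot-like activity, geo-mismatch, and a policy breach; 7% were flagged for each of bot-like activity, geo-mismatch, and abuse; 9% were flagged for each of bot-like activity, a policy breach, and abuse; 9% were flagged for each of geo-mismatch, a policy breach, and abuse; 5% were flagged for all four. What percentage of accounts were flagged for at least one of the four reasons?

94%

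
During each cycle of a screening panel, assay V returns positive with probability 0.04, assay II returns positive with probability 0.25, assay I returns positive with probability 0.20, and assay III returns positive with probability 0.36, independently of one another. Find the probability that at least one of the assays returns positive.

0.63136

Independence gives P(none) = ∏(1 − pᵢ).
P(none) = (1 − 0.04) × (1 − 0.25) × (1 − 0.20) × (1 − 0.36) = 0.96 × 0.75 × 0.80 × 0.64 = 0.36864
P(at least one) = 1 − 0.36864 = 0.63136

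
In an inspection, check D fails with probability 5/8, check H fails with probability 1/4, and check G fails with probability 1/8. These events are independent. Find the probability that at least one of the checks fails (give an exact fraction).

P(none) = (1 − 5/8) × (1 − 1/4) × (1 − 1/8) = 3/8 × 3/4 × 7/8 = 63/256
P(at least one) = 1 − 63/256 = 193/256

193/256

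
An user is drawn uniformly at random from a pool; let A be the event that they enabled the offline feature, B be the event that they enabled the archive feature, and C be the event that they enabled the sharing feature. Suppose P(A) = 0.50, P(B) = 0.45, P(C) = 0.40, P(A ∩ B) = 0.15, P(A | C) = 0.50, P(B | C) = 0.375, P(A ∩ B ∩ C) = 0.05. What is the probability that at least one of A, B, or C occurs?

P(A ∩ C) = P(C)·P(A|C) = 0.40 × 0.50 = 0.20
P(B ∩ C) = P(C)·P(B|C) = 0.40 × 0.375 = 0.15
P(A ∪ B ∪ C) = 0.50 + 0.45 + 0.40 − 0.15 − 0.20 − 0.15 + 0.05 = 0.90

0.90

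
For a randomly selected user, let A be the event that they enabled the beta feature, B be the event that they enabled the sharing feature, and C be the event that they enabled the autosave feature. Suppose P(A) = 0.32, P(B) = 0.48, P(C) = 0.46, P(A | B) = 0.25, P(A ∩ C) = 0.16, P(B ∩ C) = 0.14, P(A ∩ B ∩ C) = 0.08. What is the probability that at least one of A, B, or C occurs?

P(A ∩ B) = P(B)·P(A|B) = 0.48 × 0.25 = 0.12
Apply inclusion-exclusion:
P(A ∪ B ∪ C) = 0.32 + 0.48 + 0.46 − 0.12 − 0.16 − 0.14 + 0.08 = 0.92

0.92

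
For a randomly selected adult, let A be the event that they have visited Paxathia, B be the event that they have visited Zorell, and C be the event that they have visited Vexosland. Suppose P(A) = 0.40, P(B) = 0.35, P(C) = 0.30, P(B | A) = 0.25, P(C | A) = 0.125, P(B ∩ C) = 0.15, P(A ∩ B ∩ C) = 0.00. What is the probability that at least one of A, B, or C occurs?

P(A ∩ B) = P(A)·P(B|A) = 0.40 × 0.25 = 0.10
P(A ∩ C) = P(A)·P(C|A) = 0.40 × 0.125 = 0.05
P(A ∪ B ∪ C) = 0.40 + 0.35 + 0.30 − 0.10 − 0.05 − 0.15 + 0.00 = 0.75

0.75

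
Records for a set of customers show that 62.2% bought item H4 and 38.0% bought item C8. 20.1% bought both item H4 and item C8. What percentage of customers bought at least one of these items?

Using inclusion–exclusion:
P(≥1) = 62.2 + 38.0 − 20.1 = 80.1%

80.1%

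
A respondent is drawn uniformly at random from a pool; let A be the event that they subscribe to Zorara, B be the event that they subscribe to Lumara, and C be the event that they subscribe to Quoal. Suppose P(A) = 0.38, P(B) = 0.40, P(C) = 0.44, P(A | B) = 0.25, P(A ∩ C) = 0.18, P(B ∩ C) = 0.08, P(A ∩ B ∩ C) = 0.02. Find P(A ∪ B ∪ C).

0.88

P(A ∩ B) = P(B)·P(A|B) = 0.40 × 0.25 = 0.10
P(A ∪ B ∪ C) = 0.38 + 0.40 + 0.44 − 0.10 − 0.18 − 0.08 + 0.02 = 0.88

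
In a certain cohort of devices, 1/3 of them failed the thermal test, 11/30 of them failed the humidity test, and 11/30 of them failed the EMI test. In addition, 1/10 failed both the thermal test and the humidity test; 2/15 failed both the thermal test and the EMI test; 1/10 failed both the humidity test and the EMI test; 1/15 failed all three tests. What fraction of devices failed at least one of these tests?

4/5

P(at least one) = 1/3 + 11/30 + 11/30 − 1/10 − 2/15 − 1/10 + 1/15 = 4/5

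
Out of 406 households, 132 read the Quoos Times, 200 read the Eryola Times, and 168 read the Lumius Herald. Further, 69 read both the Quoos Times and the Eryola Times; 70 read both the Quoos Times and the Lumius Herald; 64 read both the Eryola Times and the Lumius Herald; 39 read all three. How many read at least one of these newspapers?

336

Inclusion–exclusion gives
|at least one| = 132 + 200 + 168 − 69 − 70 − 64 + 39 = 336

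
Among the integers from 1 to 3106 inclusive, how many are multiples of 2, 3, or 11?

Inclusion–exclusion gives
floor(3106/2) + floor(3106/3) + floor(3106/11) − floor(3106/6) − floor(3106/22) − floor(3106/33) + floor(3106/66) = 1553 + 1035 + 282 − 517 − 141 − 94 + 47 = 2165

2165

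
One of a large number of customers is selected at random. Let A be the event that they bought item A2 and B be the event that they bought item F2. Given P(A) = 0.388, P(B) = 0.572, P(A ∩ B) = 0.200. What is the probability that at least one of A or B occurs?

0.760

P(A ∪ B) = 0.388 + 0.572 − 0.200 = 0.760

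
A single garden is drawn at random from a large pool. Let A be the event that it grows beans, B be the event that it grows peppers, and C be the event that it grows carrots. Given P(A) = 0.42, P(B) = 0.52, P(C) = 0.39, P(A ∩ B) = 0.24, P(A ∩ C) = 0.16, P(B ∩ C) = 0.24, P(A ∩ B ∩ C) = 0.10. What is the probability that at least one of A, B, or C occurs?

0.79

Using inclusion–exclusion:
P(A ∪ B ∪ C) = 0.42 + 0.52 + 0.39 − 0.24 − 0.16 − 0.24 + 0.10 = 0.79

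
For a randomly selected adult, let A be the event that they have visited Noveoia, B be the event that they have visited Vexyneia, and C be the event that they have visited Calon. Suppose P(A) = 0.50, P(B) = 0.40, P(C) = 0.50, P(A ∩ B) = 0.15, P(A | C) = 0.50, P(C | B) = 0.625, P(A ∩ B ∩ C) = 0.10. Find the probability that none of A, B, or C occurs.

0.15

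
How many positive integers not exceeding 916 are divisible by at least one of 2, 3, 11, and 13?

Apply inclusion-exclusion:
458 + 305 + 83 + 70 − 152 − 41 − 35 − 27 − 23 − 6 + 13 + 11 + 3 + 2 − 1 = 660

660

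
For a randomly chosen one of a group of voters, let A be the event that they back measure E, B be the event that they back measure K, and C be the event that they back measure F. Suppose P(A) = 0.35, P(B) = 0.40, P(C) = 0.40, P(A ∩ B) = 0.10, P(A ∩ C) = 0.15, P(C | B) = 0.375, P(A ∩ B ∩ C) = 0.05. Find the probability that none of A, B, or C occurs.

P(B ∩ C) = P(B)·P(C|B) = 0.40 × 0.375 = 0.15
Using inclusion–exclusion:
P(A ∪ B ∪ C) = 0.35 + 0.40 + 0.40 − 0.10 − 0.15 − 0.15 + 0.05 = 0.80
P(none) = 1 − 0.80 = 0.20

0.20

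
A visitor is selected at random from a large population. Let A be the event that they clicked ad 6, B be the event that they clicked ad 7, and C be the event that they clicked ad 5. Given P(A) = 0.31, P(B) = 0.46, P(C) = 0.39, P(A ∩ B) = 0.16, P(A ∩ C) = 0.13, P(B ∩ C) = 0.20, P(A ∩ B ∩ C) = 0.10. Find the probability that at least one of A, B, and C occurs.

0.77

P(A ∪ B ∪ C) = 0.31 + 0.46 + 0.39 − 0.16 − 0.13 − 0.20 + 0.10 = 0.77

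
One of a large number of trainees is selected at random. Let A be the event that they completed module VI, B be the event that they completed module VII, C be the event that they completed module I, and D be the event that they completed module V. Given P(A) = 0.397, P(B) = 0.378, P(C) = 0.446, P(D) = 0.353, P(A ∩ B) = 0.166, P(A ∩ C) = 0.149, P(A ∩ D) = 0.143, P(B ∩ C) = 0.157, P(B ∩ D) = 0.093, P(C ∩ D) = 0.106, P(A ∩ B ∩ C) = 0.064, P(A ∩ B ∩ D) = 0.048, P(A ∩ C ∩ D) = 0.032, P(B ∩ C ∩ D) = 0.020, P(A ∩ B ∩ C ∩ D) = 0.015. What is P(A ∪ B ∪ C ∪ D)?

Apply inclusion-exclusion:
P(A ∪ B ∪ C ∪ D) = 0.397 + 0.378 + 0.446 + 0.353 − 0.166 − 0.149 − 0.143 − 0.157 − 0.093 − 0.106 + 0.064 + 0.048 + 0.032 + 0.020 − 0.015 = 0.909

0.909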